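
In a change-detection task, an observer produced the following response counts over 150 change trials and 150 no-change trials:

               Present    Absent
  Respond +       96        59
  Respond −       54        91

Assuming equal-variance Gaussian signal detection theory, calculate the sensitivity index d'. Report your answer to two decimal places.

d' = 0.63

H = 96/150 = 0.6400
FA = 59/150 = 0.3933
z(H) = 0.358
z(FA) = -0.271
d' = z(H) − z(FA) = 0.358 − (-0.271) = 0.629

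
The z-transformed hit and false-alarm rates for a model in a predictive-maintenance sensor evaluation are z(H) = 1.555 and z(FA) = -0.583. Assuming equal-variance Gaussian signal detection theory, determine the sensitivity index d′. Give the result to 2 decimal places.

d′ = 2.14

d' = z(H) − z(FA) = 1.555 − (-0.583) = 2.138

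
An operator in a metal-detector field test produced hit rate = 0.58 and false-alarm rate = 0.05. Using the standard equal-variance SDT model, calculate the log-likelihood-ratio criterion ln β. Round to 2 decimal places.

Φ⁻¹(0.58) = 0.202, Φ⁻¹(0.05) = -1.645
ln β = −½·[z(H)² − z(FA)²] = −0.5 × (0.041 − 2.706) = 1.3325

ln β = 1.33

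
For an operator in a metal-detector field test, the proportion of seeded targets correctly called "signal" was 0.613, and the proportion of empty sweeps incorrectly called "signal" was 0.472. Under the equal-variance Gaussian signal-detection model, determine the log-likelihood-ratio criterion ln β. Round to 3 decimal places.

ln β = -0.039

z(H) = 0.2871
z(FA) = -0.0702
ln β = −½·[z(H)² − z(FA)²] = −0.5 × (0.0824 − 0.0049) = -0.03875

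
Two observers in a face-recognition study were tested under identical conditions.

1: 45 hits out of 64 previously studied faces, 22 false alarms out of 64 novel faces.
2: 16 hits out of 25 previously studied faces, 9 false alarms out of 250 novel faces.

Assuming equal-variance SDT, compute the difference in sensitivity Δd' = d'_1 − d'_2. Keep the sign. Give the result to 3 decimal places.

Δd' = -1.222

1: z(0.7031) = 0.5333, z(0.3438) = -0.4021, d' = 0.9354
2: z(0.6400) = 0.3585, z(0.0360) = -1.7991, d' = 2.1576
Δd' = d'_1 − d'_2 = 0.9354 − 2.1576 = -1.2222
2 has the higher sensitivity.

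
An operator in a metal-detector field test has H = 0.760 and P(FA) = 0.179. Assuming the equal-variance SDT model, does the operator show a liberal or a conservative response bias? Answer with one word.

z(H) = 0.706, z(FA) = -0.919
c = −½·(z(H) + z(FA)) = 0.1065
c > 0 → conservative criterion (biased toward responding “no”).

conservative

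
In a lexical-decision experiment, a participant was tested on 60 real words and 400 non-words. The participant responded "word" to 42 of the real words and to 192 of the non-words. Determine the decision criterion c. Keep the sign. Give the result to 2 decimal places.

H = 42/60 = 0.7000
FA = 192/400 = 0.4800
z(H) = 0.524
z(FA) = -0.050
c = −½·[z(H) + z(FA)] = −0.5 × (0.524 + (-0.050)) = -0.237

c = -0.24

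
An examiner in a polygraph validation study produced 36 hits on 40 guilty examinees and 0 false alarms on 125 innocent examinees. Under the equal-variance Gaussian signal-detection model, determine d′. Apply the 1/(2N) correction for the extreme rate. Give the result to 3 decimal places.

The false-alarm rate is 0/125 = 0, so apply the 1/(2N) correction: FA → 1/(2·125) = 0.00400.
z(H) = z(0.90000) = 1.2816
z(FA) = z(0.00400) = -2.6521
d' = 1.2816 − (-2.6521) = 3.9337

d′ = 3.934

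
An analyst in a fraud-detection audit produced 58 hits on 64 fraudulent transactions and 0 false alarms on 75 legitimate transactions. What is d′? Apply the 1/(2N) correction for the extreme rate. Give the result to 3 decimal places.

d′ = 3.793

The false-alarm rate is 0/75 = 0, so apply the 1/(2N) correction: FA → 1/(2·75) = 0.00667.
z(H) = z(0.90625) = 1.3180
z(FA) = z(0.00667) = -2.4746
d' = 1.3180 − (-2.4746) = 3.7926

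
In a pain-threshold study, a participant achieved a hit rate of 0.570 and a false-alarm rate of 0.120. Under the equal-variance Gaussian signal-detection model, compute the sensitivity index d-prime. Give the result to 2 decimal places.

d-prime = 1.35

z(H) = 0.1764
z(FA) = -1.1750
d' = z(H) − z(FA) = 0.1764 − (-1.1750) = 1.3514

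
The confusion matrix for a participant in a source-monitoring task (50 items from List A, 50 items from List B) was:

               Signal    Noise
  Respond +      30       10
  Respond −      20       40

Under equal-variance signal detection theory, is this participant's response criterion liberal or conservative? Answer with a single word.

conservative

z(H) = 0.253, z(FA) = -0.842
c = −½·(z(H) + z(FA)) = 0.2945
c > 0 → conservative criterion (biased toward responding “no”).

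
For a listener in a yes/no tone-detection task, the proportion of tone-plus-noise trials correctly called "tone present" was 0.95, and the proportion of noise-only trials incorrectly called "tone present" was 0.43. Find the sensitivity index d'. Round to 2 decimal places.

d' = 1.82

Φ⁻¹(H) = Φ⁻¹(0.95) = 1.6449
Φ⁻¹(FA) = Φ⁻¹(0.43) = -0.1764
d' = z(H) − z(FA) = 1.6449 − (-0.1764) = 1.8213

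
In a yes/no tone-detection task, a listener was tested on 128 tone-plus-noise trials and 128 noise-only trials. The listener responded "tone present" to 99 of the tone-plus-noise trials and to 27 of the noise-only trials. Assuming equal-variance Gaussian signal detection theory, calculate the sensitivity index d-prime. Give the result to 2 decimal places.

H = 99/128 = 0.7734
FA = 27/128 = 0.2109
Φ⁻¹(0.7734) = 0.7501, Φ⁻¹(0.2109) = -0.8033
d' = z(H) − z(FA) = 0.7501 − (-0.8033) = 1.5534

d-prime = 1.55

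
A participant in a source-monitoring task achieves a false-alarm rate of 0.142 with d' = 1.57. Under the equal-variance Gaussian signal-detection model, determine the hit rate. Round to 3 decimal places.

hit rate = 0.691

z(false-alarm rate) = z(0.142) = -1.0714
z(H) = z(FA) + d' = -1.0714 + 1.57 = 0.4986
hit rate = Φ(0.4986) = 0.6910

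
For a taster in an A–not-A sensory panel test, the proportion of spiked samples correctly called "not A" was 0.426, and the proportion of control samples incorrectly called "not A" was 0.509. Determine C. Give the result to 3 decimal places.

C = 0.082

z(0.426) = -0.1866, z(0.509) = 0.0226
c = −½·[z(H) + z(FA)] = −0.5 × (-0.1866 + 0.0226) = 0.0820
c > 0: the taster has a conservative response bias.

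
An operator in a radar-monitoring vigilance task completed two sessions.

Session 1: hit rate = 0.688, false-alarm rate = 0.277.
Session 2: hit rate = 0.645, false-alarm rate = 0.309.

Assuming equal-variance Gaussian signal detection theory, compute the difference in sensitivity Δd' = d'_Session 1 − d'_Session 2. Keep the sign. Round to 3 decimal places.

Δd' = 0.211

Session 1: z(0.688) = 0.4902, z(0.277) = -0.5918, d' = 1.0820
Session 2: z(0.645) = 0.3719, z(0.309) = -0.4987, d' = 0.8706
Δd' = d'_Session 1 − d'_Session 2 = 1.0820 − 0.8706 = 0.2114
Session 1 has the higher sensitivity.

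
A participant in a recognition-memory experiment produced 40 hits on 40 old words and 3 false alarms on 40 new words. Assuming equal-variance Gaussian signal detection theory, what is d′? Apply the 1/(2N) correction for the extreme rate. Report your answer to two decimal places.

The hit rate is 40/40 = 1, so apply the 1/(2N) correction: H → 1 − 1/(2·40) = 0.98750.
z(H) = z(0.98750) = 2.241
z(FA) = z(0.07500) = -1.440
d' = 2.241 − (-1.440) = 3.681

d′ = 3.68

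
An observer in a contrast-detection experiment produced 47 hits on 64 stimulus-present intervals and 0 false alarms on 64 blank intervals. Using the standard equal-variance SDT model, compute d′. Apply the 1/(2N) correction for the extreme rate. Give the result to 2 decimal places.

The false-alarm rate is 0/64 = 0, so apply the 1/(2N) correction: FA → 1/(2·64) = 0.00781.
z(H) = z(0.73438) = 0.626
z(FA) = z(0.00781) = -2.418
d' = 0.626 − (-2.418) = 3.044

d′ = 3.04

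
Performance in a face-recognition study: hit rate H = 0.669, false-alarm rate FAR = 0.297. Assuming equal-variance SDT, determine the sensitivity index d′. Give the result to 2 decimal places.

z(H) = 0.4372
z(FA) = -0.5330
d' = z(H) − z(FA) = 0.4372 − (-0.5330) = 0.9702

d′ = 0.97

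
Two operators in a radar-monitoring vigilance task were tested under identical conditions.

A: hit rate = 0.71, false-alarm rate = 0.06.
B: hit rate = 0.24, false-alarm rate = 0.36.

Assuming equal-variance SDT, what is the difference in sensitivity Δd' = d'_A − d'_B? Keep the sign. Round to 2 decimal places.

Δd' = 2.46

A: z(0.71) = 0.553, z(0.06) = -1.555, d' = 2.108
B: z(0.24) = -0.706, z(0.36) = -0.358, d' = -0.348
Δd' = d'_A − d'_B = 2.108 − (-0.348) = 2.456
A has the higher sensitivity.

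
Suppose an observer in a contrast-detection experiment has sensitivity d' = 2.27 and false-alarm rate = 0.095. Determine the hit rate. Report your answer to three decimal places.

z(false-alarm rate) = z(0.095) = -1.3106
z(H) = z(FA) + d' = -1.3106 + 2.27 = 0.9594
hit rate = Φ(0.9594) = 0.8313

hit rate = 0.831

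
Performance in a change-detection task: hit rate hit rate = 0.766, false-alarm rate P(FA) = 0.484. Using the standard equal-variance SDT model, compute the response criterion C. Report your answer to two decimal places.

C = -0.34

z(H) = 0.7257
z(FA) = -0.0401
c = −½·[z(H) + z(FA)] = −0.5 × (0.7257 + (-0.0401)) = -0.3428
c < 0: the observer has a liberal response bias.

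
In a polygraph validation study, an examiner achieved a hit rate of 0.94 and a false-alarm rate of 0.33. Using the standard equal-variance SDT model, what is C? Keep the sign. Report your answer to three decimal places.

C = -0.557

z(H) = z(0.94) = 1.5548
z(FA) = z(0.33) = -0.4399
c = −½·[z(H) + z(FA)] = −0.5 × (1.5548 + (-0.4399)) = -0.55745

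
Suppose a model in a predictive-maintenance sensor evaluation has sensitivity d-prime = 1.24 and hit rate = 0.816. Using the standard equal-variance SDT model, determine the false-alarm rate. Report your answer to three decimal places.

false-alarm rate = 0.367

z(hit rate) = z(0.816) = 0.9002
z(FA) = z(H) − d' = 0.9002 − 1.24 = -0.3398
false-alarm rate = Φ(-0.3398) = 0.3670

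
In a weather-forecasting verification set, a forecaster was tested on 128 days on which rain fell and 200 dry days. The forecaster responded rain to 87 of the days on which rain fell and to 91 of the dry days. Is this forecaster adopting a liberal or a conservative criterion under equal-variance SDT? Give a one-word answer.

z(H) = 0.467, z(FA) = -0.113
c = −½·(z(H) + z(FA)) = -0.177
c < 0 → liberal criterion (biased toward responding “yes”).

liberal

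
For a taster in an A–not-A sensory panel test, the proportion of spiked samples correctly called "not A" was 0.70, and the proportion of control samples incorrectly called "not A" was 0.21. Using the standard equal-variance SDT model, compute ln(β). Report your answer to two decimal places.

Φ⁻¹(H) = Φ⁻¹(0.70) = 0.524
Φ⁻¹(FA) = Φ⁻¹(0.21) = -0.806
ln β = −½·[z(H)² − z(FA)²] = −0.5 × (0.275 − 0.650) = 0.1875

ln β = 0.19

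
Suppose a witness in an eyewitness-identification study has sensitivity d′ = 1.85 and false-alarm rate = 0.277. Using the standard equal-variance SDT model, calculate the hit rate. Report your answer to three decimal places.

hit rate = 0.896

z(false-alarm rate) = z(0.277) = -0.5918
z(H) = z(FA) + d' = -0.5918 + 1.85 = 1.2582
hit rate = Φ(1.2582) = 0.8958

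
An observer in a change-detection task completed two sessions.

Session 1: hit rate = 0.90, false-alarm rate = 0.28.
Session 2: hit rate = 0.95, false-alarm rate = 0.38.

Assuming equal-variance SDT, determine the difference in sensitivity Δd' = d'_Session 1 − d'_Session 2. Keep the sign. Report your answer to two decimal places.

Session 1: z(0.90) = 1.282, z(0.28) = -0.583, d' = 1.865
Session 2: z(0.95) = 1.645, z(0.38) = -0.305, d' = 1.950
Δd' = d'_Session 1 − d'_Session 2 = 1.865 − 1.950 = -0.085
Session 2 has the higher sensitivity.

Δd' = -0.09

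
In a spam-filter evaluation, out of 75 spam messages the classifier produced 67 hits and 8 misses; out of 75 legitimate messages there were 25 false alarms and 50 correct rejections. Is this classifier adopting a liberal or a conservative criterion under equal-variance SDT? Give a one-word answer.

z(H) = 1.244, z(FA) = -0.431
c = −½·(z(H) + z(FA)) = -0.4065
c < 0 → liberal criterion (biased toward responding “yes”).

liberal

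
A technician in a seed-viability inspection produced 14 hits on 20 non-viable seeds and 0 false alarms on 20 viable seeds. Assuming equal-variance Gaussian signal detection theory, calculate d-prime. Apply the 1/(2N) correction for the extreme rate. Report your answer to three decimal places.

The false-alarm rate is 0/20 = 0, so apply the 1/(2N) correction: FA → 1/(2·20) = 0.02500.
z(H) = z(0.70000) = 0.5244
z(FA) = z(0.02500) = -1.9600
d' = 0.5244 − (-1.9600) = 2.4844

d-prime = 2.484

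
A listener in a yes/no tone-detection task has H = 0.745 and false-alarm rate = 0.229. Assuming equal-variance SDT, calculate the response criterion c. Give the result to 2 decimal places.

c = 0.04

z(0.745) = 0.6588, z(0.229) = -0.7421
c = −½·[z(H) + z(FA)] = −0.5 × (0.6588 + (-0.7421)) = 0.04165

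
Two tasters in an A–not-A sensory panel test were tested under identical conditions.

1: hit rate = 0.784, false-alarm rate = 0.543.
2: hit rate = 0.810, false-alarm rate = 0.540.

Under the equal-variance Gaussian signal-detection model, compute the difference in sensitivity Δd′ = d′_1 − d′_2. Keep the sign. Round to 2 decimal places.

Δd′ = -0.10

1: z(0.784) = 0.786, z(0.543) = 0.108, d' = 0.678
2: z(0.810) = 0.878, z(0.540) = 0.100, d' = 0.778
Δd' = d'_1 − d'_2 = 0.678 − 0.778 = -0.100
2 has the higher sensitivity.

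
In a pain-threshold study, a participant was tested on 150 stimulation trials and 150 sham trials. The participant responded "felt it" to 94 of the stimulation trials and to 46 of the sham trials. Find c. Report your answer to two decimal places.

c = 0.09

H = 94/150 = 0.6267
FA = 46/150 = 0.3067
z(H) = z(0.6267) = 0.3231
z(FA) = z(0.3067) = -0.5052
c = −½·[z(H) + z(FA)] = −0.5 × (0.3231 + (-0.5052)) = 0.09105
c > 0: the participant has a conservative response bias.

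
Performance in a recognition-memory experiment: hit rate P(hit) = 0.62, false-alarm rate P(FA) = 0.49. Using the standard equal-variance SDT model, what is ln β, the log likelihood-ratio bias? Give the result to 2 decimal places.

z(H) = z(0.62) = 0.305
z(FA) = z(0.49) = -0.025
ln β = −½·[z(H)² − z(FA)²] = −0.5 × (0.093 − 0.001) = -0.046

ln β = -0.05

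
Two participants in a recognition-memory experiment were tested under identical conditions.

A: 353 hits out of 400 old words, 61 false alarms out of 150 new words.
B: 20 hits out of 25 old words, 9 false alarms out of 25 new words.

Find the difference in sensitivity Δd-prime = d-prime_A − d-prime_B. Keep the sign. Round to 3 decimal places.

A: z(0.8825) = 1.1876, z(0.4067) = -0.2360, d' = 1.4236
B: z(0.8000) = 0.8416, z(0.3600) = -0.3585, d' = 1.2001
Δd' = d'_A − d'_B = 1.4236 − 1.2001 = 0.2235
A has the higher sensitivity.

Δd-prime = 0.224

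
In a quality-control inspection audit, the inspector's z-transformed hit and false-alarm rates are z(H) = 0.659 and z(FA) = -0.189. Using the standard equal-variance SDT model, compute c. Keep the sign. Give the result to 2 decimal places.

c = -0.24

c = −½·[z(H) + z(FA)] = −½·(0.659 + (-0.189)) = -0.235
c < 0: the inspector has a liberal response bias.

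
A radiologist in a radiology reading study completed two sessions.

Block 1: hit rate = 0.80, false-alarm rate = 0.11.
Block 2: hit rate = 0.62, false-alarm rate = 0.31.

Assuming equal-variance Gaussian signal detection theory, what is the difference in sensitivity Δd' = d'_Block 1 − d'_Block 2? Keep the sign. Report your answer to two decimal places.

Block 1: z(0.80) = 0.842, z(0.11) = -1.227, d' = 2.069
Block 2: z(0.62) = 0.305, z(0.31) = -0.496, d' = 0.801
Δd' = d'_Block 1 − d'_Block 2 = 2.069 − 0.801 = 1.268
Block 1 has the higher sensitivity.

Δd' = 1.27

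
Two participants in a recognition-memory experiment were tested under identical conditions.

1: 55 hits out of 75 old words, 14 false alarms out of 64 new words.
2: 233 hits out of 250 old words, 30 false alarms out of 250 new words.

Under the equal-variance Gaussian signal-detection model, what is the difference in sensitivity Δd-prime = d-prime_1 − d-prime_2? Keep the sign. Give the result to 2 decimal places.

Δd-prime = -1.27

1: z(0.7333) = 0.623, z(0.2188) = -0.776, d' = 1.399
2: z(0.9320) = 1.491, z(0.1200) = -1.175, d' = 2.666
Δd' = d'_1 − d'_2 = 1.399 − 2.666 = -1.267
2 has the higher sensitivity.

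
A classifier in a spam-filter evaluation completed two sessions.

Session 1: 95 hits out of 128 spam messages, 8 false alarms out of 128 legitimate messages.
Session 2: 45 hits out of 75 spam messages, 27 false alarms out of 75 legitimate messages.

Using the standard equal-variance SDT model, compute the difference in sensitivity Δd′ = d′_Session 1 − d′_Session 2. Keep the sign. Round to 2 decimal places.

Session 1: z(0.7422) = 0.650, z(0.0625) = -1.534, d' = 2.184
Session 2: z(0.6000) = 0.253, z(0.3600) = -0.358, d' = 0.611
Δd' = d'_Session 1 − d'_Session 2 = 2.184 − 0.611 = 1.573
Session 1 has the higher sensitivity.

Δd′ = 1.57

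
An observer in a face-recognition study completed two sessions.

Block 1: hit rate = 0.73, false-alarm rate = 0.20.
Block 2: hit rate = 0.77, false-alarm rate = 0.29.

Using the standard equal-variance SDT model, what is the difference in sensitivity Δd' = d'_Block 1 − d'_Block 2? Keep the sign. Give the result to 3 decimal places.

Δd' = 0.162

Block 1: z(0.73) = 0.6128, z(0.20) = -0.8416, d' = 1.4544
Block 2: z(0.77) = 0.7388, z(0.29) = -0.5534, d' = 1.2922
Δd' = d'_Block 1 − d'_Block 2 = 1.4544 − 1.2922 = 0.1622
Block 1 has the higher sensitivity.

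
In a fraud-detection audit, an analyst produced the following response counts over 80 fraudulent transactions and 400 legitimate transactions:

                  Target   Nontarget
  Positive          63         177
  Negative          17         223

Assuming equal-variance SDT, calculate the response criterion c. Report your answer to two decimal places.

c = -0.33

H = 63/80 = 0.7875
FA = 177/400 = 0.4425
z(H) = z(0.7875) = 0.798
z(FA) = z(0.4425) = -0.145
c = −½·[z(H) + z(FA)] = −0.5 × (0.798 + (-0.145)) = -0.3265
c < 0: the analyst has a liberal response bias.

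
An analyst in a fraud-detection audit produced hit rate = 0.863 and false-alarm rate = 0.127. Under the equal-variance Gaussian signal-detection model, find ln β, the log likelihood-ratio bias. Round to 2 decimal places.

ln β = 0.05

z(0.863) = 1.094, z(0.127) = -1.141
ln β = −½·[z(H)² − z(FA)²] = −0.5 × (1.197 − 1.302) = 0.0525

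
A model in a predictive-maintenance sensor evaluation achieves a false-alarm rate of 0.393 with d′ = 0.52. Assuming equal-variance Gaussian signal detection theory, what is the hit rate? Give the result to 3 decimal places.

hit rate = 0.598

z(false-alarm rate) = z(0.393) = -0.2715
z(H) = z(FA) + d' = -0.2715 + 0.52 = 0.2485
hit rate = Φ(0.2485) = 0.5981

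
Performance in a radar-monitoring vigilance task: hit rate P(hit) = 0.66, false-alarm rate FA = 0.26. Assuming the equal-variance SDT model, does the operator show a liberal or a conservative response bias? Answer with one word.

z(H) = 0.412, z(FA) = -0.643
c = −½·(z(H) + z(FA)) = 0.1155
c > 0 → conservative criterion (biased toward responding “no”).

conservative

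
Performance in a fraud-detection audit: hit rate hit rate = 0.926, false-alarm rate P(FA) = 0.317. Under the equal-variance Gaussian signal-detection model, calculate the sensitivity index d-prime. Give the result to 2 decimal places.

z(H) = z(0.926) = 1.4466
z(FA) = z(0.317) = -0.4761
d' = z(H) − z(FA) = 1.4466 − (-0.4761) = 1.9227

d-prime = 1.92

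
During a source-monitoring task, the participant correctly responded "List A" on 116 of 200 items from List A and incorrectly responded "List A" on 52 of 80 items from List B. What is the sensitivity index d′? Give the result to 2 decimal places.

H = 116/200 = 0.5800
FA = 52/80 = 0.6500
z(0.5800) = 0.202, z(0.6500) = 0.385
d' = z(H) − z(FA) = 0.202 − 0.385 = -0.183

d′ = -0.18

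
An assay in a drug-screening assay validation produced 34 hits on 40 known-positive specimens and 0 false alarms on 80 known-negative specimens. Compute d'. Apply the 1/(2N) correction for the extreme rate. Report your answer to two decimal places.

d' = 3.53

The false-alarm rate is 0/80 = 0, so apply the 1/(2N) correction: FA → 1/(2·80) = 0.00625.
z(H) = z(0.85000) = 1.036
z(FA) = z(0.00625) = -2.498
d' = 1.036 − (-2.498) = 3.534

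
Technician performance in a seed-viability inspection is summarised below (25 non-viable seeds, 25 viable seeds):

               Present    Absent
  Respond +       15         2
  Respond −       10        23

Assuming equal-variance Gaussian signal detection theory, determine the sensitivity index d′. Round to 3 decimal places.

d′ = 1.658

H = 15/25 = 0.6000
FA = 2/25 = 0.0800
Φ⁻¹(0.6000) = 0.2533, Φ⁻¹(0.0800) = -1.4051
d' = z(H) − z(FA) = 0.2533 − (-1.4051) = 1.6584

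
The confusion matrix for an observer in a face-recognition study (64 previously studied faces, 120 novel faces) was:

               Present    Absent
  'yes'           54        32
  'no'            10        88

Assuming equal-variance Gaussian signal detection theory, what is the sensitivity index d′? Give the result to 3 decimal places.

d′ = 1.633

H = 54/64 = 0.8438
FA = 32/120 = 0.2667
z(0.8438) = 1.0102, z(0.2667) = -0.6228
d' = z(H) − z(FA) = 1.0102 − (-0.6228) = 1.6330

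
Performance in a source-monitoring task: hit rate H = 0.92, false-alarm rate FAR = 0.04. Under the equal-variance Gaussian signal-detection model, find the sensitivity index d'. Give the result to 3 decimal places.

d' = 3.156

Φ⁻¹(H) = Φ⁻¹(0.92) = 1.4051
Φ⁻¹(FA) = Φ⁻¹(0.04) = -1.7507
d' = z(H) − z(FA) = 1.4051 − (-1.7507) = 3.1558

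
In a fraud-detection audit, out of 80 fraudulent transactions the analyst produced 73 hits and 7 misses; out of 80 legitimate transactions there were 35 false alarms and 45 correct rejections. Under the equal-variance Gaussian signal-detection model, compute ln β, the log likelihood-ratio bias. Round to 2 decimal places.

H = 73/80 = 0.9125
FA = 35/80 = 0.4375
z(H) = z(0.9125) = 1.356
z(FA) = z(0.4375) = -0.157
ln β = −½·[z(H)² − z(FA)²] = −0.5 × (1.839 − 0.025) = -0.907

ln β = -0.91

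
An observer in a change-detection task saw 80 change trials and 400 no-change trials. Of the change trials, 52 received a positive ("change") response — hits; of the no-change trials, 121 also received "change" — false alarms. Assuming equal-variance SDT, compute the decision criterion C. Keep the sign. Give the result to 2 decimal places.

H = 52/80 = 0.6500
FA = 121/400 = 0.3025
Φ⁻¹(H) = 0.385
Φ⁻¹(FA) = -0.517
c = −½·[z(H) + z(FA)] = −0.5 × (0.385 + (-0.517)) = 0.066

C = 0.07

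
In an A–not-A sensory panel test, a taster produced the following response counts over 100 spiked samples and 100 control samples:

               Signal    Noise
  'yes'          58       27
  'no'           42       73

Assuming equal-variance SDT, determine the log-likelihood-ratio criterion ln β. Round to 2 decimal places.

ln β = 0.17

H = 58/100 = 0.5800
FA = 27/100 = 0.2700
z(H) = 0.202
z(FA) = -0.613
ln β = −½·[z(H)² − z(FA)²] = −0.5 × (0.041 − 0.376) = 0.1675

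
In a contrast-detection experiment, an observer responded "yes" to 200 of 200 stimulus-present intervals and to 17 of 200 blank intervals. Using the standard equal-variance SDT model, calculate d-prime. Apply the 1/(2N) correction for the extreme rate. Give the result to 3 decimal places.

The hit rate is 200/200 = 1, so apply the 1/(2N) correction: H → 1 − 1/(2·200) = 0.99750.
z(H) = z(0.99750) = 2.8070
z(FA) = z(0.08500) = -1.3722
d' = 2.8070 − (-1.3722) = 4.1792

d-prime = 4.179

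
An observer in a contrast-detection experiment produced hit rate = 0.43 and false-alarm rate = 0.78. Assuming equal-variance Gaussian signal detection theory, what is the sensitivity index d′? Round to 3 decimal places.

Φ⁻¹(0.43) = -0.1764, Φ⁻¹(0.78) = 0.7722
d' = z(H) − z(FA) = -0.1764 − 0.7722 = -0.9486

d′ = -0.949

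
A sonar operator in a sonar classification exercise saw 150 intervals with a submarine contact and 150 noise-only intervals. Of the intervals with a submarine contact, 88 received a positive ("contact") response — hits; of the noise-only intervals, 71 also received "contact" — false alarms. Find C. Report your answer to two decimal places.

C = -0.08

H = 88/150 = 0.5867
FA = 71/150 = 0.4733
Φ⁻¹(H) = Φ⁻¹(0.5867) = 0.219
Φ⁻¹(FA) = Φ⁻¹(0.4733) = -0.067
c = −½·[z(H) + z(FA)] = −0.5 × (0.219 + (-0.067)) = -0.076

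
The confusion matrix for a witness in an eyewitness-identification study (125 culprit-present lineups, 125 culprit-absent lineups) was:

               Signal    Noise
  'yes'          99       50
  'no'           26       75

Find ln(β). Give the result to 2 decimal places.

ln β = -0.30

H = 99/125 = 0.7920
FA = 50/125 = 0.4000
z(H) = 0.813
z(FA) = -0.253
ln β = −½·[z(H)² − z(FA)²] = −0.5 × (0.661 − 0.064) = -0.2985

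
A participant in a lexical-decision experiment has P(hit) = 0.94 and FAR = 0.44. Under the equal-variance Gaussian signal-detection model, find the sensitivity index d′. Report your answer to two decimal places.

z(H) = 1.555
z(FA) = -0.151
d' = z(H) − z(FA) = 1.555 − (-0.151) = 1.706

d′ = 1.71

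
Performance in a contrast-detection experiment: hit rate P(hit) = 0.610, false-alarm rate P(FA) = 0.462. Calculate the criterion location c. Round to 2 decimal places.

z(H) = 0.279
z(FA) = -0.095
c = −½·[z(H) + z(FA)] = −0.5 × (0.279 + (-0.095)) = -0.092

c = -0.09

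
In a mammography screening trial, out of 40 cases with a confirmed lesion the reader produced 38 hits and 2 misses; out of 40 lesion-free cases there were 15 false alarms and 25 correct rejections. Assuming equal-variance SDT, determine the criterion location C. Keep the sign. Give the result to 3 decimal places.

H = 38/40 = 0.9500
FA = 15/40 = 0.3750
Φ⁻¹(0.9500) = 1.6449, Φ⁻¹(0.3750) = -0.3186
c = −½·[z(H) + z(FA)] = −0.5 × (1.6449 + (-0.3186)) = -0.66315

C = -0.663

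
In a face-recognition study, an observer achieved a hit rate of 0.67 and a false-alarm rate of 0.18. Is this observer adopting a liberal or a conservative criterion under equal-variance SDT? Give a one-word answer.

conservative

z(H) = 0.440, z(FA) = -0.915
c = −½·(z(H) + z(FA)) = 0.2375
c > 0 → conservative criterion (biased toward responding “no”).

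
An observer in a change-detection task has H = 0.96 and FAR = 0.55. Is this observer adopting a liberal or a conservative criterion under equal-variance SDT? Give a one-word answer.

z(H) = 1.751, z(FA) = 0.126
c = −½·(z(H) + z(FA)) = -0.9385
c < 0 → liberal criterion (biased toward responding “yes”).

liberal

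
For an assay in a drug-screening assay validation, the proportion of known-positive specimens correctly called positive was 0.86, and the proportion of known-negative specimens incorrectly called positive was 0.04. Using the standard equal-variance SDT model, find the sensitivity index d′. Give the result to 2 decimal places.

d′ = 2.83

z(H) = z(0.86) = 1.0803
z(FA) = z(0.04) = -1.7507
d' = z(H) − z(FA) = 1.0803 − (-1.7507) = 2.8310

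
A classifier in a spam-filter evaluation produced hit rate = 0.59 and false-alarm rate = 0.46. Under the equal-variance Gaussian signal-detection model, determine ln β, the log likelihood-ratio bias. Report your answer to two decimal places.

ln β = -0.02

z(H) = z(0.59) = 0.228
z(FA) = z(0.46) = -0.100
ln β = −½·[z(H)² − z(FA)²] = −0.5 × (0.052 − 0.010) = -0.021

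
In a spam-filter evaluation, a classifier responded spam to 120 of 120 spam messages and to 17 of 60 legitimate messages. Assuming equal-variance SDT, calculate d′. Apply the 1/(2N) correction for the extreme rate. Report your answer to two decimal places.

The hit rate is 120/120 = 1, so apply the 1/(2N) correction: H → 1 − 1/(2·120) = 0.99583.
z(H) = z(0.99583) = 2.638
z(FA) = z(0.28333) = -0.573
d' = 2.638 − (-0.573) = 3.211

d′ = 3.21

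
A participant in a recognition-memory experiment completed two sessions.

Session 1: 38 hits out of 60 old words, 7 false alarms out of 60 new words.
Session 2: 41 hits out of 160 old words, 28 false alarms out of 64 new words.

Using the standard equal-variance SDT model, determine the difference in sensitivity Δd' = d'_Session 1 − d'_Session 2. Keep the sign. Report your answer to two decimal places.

Session 1: z(0.6333) = 0.341, z(0.1167) = -1.192, d' = 1.533
Session 2: z(0.2562) = -0.655, z(0.4375) = -0.157, d' = -0.498
Δd' = d'_Session 1 − d'_Session 2 = 1.533 − (-0.498) = 2.031
Session 1 has the higher sensitivity.

Δd' = 2.03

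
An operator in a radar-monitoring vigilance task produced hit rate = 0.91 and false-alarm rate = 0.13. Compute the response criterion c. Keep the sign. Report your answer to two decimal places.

z(H) = 1.3408
z(FA) = -1.1264
c = −½·[z(H) + z(FA)] = −0.5 × (1.3408 + (-1.1264)) = -0.1072

c = -0.11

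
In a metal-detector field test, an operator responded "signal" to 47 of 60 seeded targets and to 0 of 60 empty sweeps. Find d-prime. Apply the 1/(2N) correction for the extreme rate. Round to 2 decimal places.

d-prime = 3.18

The false-alarm rate is 0/60 = 0, so apply the 1/(2N) correction: FA → 1/(2·60) = 0.00833.
z(H) = z(0.78333) = 0.783
z(FA) = z(0.00833) = -2.394
d' = 0.783 − (-2.394) = 3.177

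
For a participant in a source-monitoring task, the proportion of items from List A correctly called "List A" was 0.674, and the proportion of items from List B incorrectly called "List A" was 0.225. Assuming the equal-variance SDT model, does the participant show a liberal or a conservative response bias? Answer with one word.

z(H) = 0.451, z(FA) = -0.755
c = −½·(z(H) + z(FA)) = 0.152
c > 0 → conservative criterion (biased toward responding “no”).

conservative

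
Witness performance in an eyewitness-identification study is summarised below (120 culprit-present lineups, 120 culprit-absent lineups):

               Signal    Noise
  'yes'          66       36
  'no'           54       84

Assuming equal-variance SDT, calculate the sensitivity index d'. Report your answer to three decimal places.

H = 66/120 = 0.5500
FA = 36/120 = 0.3000
z(H) = 0.1257
z(FA) = -0.5244
d' = z(H) − z(FA) = 0.1257 − (-0.5244) = 0.6501

d' = 0.650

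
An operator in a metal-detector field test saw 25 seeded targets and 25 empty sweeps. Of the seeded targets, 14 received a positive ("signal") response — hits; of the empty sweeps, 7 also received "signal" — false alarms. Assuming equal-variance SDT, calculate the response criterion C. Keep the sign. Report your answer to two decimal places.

H = 14/25 = 0.5600
FA = 7/25 = 0.2800
Φ⁻¹(H) = 0.1510
Φ⁻¹(FA) = -0.5828
c = −½·[z(H) + z(FA)] = −0.5 × (0.1510 + (-0.5828)) = 0.2159
c > 0: the operator has a conservative response bias.

C = 0.22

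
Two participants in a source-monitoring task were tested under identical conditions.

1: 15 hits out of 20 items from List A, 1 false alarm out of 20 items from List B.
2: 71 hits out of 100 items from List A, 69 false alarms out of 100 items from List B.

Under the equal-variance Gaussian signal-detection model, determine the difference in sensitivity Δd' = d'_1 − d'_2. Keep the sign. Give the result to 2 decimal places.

1: z(0.7500) = 0.674, z(0.0500) = -1.645, d' = 2.319
2: z(0.7100) = 0.553, z(0.6900) = 0.496, d' = 0.057
Δd' = d'_1 − d'_2 = 2.319 − 0.057 = 2.262
1 has the higher sensitivity.

Δd' = 2.26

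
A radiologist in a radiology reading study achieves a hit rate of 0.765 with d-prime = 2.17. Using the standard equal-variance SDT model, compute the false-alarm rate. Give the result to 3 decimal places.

false-alarm rate = 0.074

z(hit rate) = z(0.765) = 0.7225
z(FA) = z(H) − d' = 0.7225 − 2.17 = -1.4475
false-alarm rate = Φ(-1.4475) = 0.0739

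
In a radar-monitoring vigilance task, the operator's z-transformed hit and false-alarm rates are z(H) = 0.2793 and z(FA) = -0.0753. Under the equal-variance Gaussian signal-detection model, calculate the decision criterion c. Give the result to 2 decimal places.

c = -0.10

c = −½·[z(H) + z(FA)] = −½·(0.2793 + (-0.0753)) = -0.1020
c < 0: the operator has a liberal response bias.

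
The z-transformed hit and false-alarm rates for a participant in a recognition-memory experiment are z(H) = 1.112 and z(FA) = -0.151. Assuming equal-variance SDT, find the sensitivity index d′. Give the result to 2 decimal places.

d' = z(H) − z(FA) = 1.112 − (-0.151) = 1.263

d′ = 1.26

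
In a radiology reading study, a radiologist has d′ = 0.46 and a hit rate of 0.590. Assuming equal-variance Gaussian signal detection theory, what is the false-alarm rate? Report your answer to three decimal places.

z(hit rate) = z(0.590) = 0.2275
z(FA) = z(H) − d' = 0.2275 − 0.46 = -0.2325
false-alarm rate = Φ(-0.2325) = 0.4081

false-alarm rate = 0.408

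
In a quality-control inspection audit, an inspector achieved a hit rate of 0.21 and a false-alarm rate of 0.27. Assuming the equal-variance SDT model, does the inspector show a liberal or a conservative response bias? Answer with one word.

z(H) = -0.806, z(FA) = -0.613
c = −½·(z(H) + z(FA)) = 0.7095
c > 0 → conservative criterion (biased toward responding “no”).

conservative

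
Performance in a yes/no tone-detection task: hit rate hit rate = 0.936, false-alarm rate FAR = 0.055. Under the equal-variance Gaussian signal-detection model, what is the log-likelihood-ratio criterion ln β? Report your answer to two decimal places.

z(H) = z(0.936) = 1.522
z(FA) = z(0.055) = -1.598
ln β = −½·[z(H)² − z(FA)²] = −0.5 × (2.316 − 2.554) = 0.119

ln β = 0.12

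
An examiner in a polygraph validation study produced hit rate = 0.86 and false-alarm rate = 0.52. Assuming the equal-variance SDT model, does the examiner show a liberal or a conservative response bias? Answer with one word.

z(H) = 1.080, z(FA) = 0.050
c = −½·(z(H) + z(FA)) = -0.565
c < 0 → liberal criterion (biased toward responding “yes”).

liberal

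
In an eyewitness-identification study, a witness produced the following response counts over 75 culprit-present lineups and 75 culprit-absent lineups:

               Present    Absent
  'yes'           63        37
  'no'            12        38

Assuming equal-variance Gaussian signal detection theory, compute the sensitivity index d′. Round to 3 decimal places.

d′ = 1.011

H = 63/75 = 0.8400
FA = 37/75 = 0.4933
z(H) = z(0.8400) = 0.9945
z(FA) = z(0.4933) = -0.0168
d' = z(H) − z(FA) = 0.9945 − (-0.0168) = 1.0113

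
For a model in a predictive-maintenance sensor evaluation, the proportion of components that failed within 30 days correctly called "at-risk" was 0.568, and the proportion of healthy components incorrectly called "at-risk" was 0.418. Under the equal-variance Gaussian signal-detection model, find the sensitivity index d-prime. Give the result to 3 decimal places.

d-prime = 0.378

z(H) = z(0.568) = 0.1713
z(FA) = z(0.418) = -0.2070
d' = z(H) − z(FA) = 0.1713 − (-0.2070) = 0.3783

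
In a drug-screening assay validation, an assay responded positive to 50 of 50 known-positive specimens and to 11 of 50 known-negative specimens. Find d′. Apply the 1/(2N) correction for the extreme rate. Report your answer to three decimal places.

The hit rate is 50/50 = 1, so apply the 1/(2N) correction: H → 1 − 1/(2·50) = 0.99000.
z(H) = z(0.99000) = 2.3263
z(FA) = z(0.22000) = -0.7722
d' = 2.3263 − (-0.7722) = 3.0985

d′ = 3.099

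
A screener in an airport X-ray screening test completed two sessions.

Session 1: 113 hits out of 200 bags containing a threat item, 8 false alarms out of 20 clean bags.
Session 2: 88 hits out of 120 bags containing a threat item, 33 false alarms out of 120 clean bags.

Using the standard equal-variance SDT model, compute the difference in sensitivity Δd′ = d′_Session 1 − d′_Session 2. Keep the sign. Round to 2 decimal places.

Δd′ = -0.80

Session 1: z(0.5650) = 0.164, z(0.4000) = -0.253, d' = 0.417
Session 2: z(0.7333) = 0.623, z(0.2750) = -0.598, d' = 1.221
Δd' = d'_Session 1 − d'_Session 2 = 0.417 − 1.221 = -0.804
Session 2 has the higher sensitivity.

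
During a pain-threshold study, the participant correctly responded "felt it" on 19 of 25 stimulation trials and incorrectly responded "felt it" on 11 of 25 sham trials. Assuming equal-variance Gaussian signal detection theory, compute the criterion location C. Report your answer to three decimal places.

C = -0.278

H = 19/25 = 0.7600
FA = 11/25 = 0.4400
z(H) = z(0.7600) = 0.7063
z(FA) = z(0.4400) = -0.1510
c = −½·[z(H) + z(FA)] = −0.5 × (0.7063 + (-0.1510)) = -0.27765
c < 0: the participant has a liberal response bias.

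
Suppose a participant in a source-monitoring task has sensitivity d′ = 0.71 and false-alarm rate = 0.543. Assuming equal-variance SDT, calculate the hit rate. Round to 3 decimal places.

z(false-alarm rate) = z(0.543) = 0.1080
z(H) = z(FA) + d' = 0.1080 + 0.71 = 0.8180
hit rate = Φ(0.8180) = 0.7933

hit rate = 0.793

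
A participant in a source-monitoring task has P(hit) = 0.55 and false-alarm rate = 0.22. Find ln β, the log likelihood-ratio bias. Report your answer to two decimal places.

ln β = 0.29

z(H) = 0.126
z(FA) = -0.772
ln β = −½·[z(H)² − z(FA)²] = −0.5 × (0.016 − 0.596) = 0.290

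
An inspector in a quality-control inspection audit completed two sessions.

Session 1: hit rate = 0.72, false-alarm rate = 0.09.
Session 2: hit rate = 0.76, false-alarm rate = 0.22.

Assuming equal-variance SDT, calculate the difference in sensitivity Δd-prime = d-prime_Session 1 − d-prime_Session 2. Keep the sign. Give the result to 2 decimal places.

Session 1: z(0.72) = 0.583, z(0.09) = -1.341, d' = 1.924
Session 2: z(0.76) = 0.706, z(0.22) = -0.772, d' = 1.478
Δd' = d'_Session 1 − d'_Session 2 = 1.924 − 1.478 = 0.446
Session 1 has the higher sensitivity.

Δd-prime = 0.45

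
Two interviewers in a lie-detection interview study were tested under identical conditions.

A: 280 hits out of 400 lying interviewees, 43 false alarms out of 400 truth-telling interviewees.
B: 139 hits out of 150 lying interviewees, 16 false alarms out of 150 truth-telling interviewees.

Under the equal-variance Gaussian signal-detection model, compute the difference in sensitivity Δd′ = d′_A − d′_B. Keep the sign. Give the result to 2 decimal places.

A: z(0.7000) = 0.524, z(0.1075) = -1.240, d' = 1.764
B: z(0.9267) = 1.452, z(0.1067) = -1.244, d' = 2.696
Δd' = d'_A − d'_B = 1.764 − 2.696 = -0.932
B has the higher sensitivity.

Δd′ = -0.93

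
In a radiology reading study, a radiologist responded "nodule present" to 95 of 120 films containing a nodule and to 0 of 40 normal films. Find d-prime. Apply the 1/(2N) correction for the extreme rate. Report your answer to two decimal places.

d-prime = 3.05

The false-alarm rate is 0/40 = 0, so apply the 1/(2N) correction: FA → 1/(2·40) = 0.01250.
z(H) = z(0.79167) = 0.812
z(FA) = z(0.01250) = -2.241
d' = 0.812 − (-2.241) = 3.053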